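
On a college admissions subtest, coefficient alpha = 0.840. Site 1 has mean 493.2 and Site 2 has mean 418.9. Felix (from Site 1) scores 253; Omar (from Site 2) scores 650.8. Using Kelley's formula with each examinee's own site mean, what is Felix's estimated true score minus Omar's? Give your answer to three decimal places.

-322.264

T̂_Felix = 0.840(253) + 0.160(493.2) = 291.43200
T̂_Omar = 0.840(650.8) + 0.160(418.9) = 613.69600
Difference = 291.43200 − 613.69600 = -322.26400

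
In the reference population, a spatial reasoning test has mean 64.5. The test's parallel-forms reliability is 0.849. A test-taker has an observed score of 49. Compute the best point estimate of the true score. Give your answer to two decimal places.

51.34

T̂ = ρX + (1 − ρ)μ
  = 0.849 × 49 + 0.151 × 64.5
  = 41.601 + 9.7395
  = 51.340
  ≈ 51.34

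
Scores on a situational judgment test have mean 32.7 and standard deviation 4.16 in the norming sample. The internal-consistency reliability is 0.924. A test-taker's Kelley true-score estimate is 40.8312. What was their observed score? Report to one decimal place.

41.5

T̂ = ρX + (1 − ρ)μ  ⇒  X = (T̂ − (1 − ρ)μ) / ρ
X = (40.8312 − 0.076 × 32.7) / 0.924 = (40.8312 − 2.4852) / 0.924 = 38.3460 / 0.924 = 41.500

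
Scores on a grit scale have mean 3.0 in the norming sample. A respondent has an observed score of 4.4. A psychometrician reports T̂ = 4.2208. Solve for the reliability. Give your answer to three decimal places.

0.872

T̂ = ρX + (1 − ρ)μ  ⇒  T̂ − μ = ρ(X − μ)
ρ = (T̂ − μ)/(X − μ) = (4.2208 − 3.0) / (4.4 − 3.0) = 1.2208 / 1.4 = 0.87200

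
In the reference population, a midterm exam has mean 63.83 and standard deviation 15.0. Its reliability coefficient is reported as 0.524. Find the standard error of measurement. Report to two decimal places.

10.35

SEM = SD · √(1 − ρ) = 15.0 × √0.476 = 15.0 × 0.6899 = 10.349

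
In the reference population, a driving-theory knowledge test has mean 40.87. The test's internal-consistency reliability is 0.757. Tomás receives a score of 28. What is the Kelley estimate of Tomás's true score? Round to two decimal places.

Weight the observed score by reliability and the mean by (1 − reliability): T̂ = 0.757·28 + 0.243·40.87 = 21.196 + 9.93141 = 31.127.

31.13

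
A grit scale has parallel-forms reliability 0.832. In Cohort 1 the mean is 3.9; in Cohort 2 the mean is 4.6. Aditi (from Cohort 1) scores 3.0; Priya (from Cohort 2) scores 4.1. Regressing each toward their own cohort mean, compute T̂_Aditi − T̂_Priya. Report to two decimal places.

T̂_Aditi = 0.832(3.0) + 0.168(3.9) = 3.1512
T̂_Priya = 0.832(4.1) + 0.168(4.6) = 4.1840
Difference = 3.1512 − 4.1840 = -1.0328

-1.03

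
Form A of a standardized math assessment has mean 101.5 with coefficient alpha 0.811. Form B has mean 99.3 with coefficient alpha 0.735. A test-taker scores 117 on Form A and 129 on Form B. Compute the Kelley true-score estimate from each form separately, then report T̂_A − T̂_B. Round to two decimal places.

-7.06

T̂_A = 0.811(117) + 0.189(101.5) = 114.0705
T̂_B = 0.735(129) + 0.265(99.3) = 121.1295
T̂_A − T̂_B = -7.0590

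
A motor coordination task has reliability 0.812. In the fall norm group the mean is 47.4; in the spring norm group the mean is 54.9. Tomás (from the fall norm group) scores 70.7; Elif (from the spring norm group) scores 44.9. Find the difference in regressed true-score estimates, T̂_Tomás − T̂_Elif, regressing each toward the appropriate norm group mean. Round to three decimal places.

T̂_Tomás = 0.812(70.7) + 0.188(47.4) = 66.31960
T̂_Elif = 0.812(44.9) + 0.188(54.9) = 46.78000
Difference = 66.31960 − 46.78000 = 19.53960

19.540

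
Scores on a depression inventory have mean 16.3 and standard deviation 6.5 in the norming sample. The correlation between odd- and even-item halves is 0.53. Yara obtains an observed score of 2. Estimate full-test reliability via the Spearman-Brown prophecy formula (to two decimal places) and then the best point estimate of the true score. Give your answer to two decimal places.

6.43

Spearman-Brown: ρ = 2r/(1 + r) = 2(0.53)/(1 + 0.53) = 1.060/1.53 = 0.6928 → 0.69
T̂ = ρX + (1 − ρ)μ
  = 0.69 × 2 + 0.31 × 16.3
  = 1.38 + 5.053
  = 6.433
  ≈ 6.43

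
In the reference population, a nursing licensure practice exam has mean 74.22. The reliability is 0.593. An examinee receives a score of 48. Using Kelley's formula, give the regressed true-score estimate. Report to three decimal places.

T̂ = 0.593(48) + 0.407(74.22) = 28.464 + 30.20754 = 58.6715 → 58.672

58.672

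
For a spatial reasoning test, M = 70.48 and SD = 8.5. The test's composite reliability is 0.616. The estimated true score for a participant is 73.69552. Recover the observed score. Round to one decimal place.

75.7

T̂ = ρX + (1 − ρ)μ  ⇒  X = (T̂ − (1 − ρ)μ) / ρ
X = (73.69552 − 0.384 × 70.48) / 0.616 = (73.69552 − 27.06432) / 0.616 = 46.63120 / 0.616 = 75.700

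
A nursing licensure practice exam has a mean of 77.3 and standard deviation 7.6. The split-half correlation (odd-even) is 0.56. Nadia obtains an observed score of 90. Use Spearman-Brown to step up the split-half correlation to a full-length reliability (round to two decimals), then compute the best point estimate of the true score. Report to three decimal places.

86.444

Spearman-Brown: ρ = 2r/(1 + r) = 2(0.56)/(1 + 0.56) = 1.120/1.56 = 0.7179 → 0.72
T̂ = ρX + (1 − ρ)μ
  = 0.72 × 90 + 0.28 × 77.3
  = 64.80 + 21.644
  = 86.4440
  ≈ 86.444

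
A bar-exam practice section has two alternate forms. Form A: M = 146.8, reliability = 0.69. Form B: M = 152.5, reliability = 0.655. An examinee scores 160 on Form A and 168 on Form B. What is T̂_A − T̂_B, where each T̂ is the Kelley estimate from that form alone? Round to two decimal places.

T̂_A = 0.69(160) + 0.31(146.8) = 155.9080
T̂_B = 0.655(168) + 0.345(152.5) = 162.6525
T̂_A − T̂_B = -6.7445

-6.74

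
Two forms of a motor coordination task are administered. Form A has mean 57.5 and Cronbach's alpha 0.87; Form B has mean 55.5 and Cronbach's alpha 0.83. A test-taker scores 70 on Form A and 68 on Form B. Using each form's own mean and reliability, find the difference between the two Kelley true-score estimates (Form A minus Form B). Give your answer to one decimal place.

T̂_A = 0.87(70) + 0.13(57.5) = 68.375
T̂_B = 0.83(68) + 0.17(55.5) = 65.875
T̂_A − T̂_B = 2.500

2.5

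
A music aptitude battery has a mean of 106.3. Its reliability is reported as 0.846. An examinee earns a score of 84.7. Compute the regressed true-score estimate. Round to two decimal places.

88.03

T̂ = 0.846(84.7) + 0.154(106.3) = 71.6562 + 16.3702 = 88.026 → 88.03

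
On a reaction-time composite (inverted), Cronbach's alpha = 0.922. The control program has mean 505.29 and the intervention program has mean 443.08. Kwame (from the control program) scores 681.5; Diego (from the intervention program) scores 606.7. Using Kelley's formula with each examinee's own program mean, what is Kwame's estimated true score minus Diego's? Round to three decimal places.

T̂_Kwame = 0.922(681.5) + 0.078(505.29) = 667.75562
T̂_Diego = 0.922(606.7) + 0.078(443.08) = 593.93764
Difference = 667.75562 − 593.93764 = 73.81798

73.818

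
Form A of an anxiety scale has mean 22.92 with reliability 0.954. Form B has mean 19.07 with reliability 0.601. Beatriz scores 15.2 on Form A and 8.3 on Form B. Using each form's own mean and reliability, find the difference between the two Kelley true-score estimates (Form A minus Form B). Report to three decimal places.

T̂_A = 0.954(15.2) + 0.046(22.92) = 15.55512
T̂_B = 0.601(8.3) + 0.399(19.07) = 12.59723
T̂_A − T̂_B = 2.95789

2.958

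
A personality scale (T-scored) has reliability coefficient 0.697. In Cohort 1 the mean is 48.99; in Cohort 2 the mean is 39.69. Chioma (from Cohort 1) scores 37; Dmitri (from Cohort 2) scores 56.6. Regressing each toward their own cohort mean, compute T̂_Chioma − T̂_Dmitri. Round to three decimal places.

-10.843

T̂_Chioma = 0.697(37) + 0.303(48.99) = 40.63297
T̂_Dmitri = 0.697(56.6) + 0.303(39.69) = 51.47627
Difference = 40.63297 − 51.47627 = -10.84330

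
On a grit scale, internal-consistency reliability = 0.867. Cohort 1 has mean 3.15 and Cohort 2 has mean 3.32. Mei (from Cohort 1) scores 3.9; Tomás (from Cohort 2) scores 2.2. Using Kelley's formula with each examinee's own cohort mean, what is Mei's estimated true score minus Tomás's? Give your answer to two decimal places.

T̂_Mei = 0.867(3.9) + 0.133(3.15) = 3.8003
T̂_Tomás = 0.867(2.2) + 0.133(3.32) = 2.3490
Difference = 3.8003 − 2.3490 = 1.4513

1.45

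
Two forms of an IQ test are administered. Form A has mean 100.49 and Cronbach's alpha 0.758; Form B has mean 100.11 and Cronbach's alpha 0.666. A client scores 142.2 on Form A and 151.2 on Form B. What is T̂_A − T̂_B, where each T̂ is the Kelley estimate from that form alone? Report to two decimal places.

T̂_A = 0.758(142.2) + 0.242(100.49) = 132.1062
T̂_B = 0.666(151.2) + 0.334(100.11) = 134.1359
T̂_A − T̂_B = -2.0298

-2.03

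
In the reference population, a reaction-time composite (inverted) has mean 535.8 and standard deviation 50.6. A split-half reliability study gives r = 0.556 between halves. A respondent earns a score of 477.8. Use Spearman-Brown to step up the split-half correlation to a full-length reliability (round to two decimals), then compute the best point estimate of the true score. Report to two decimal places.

494.62

Spearman-Brown: ρ = 2r/(1 + r) = 2(0.556)/(1 + 0.556) = 1.1120/1.556 = 0.7147 → 0.71
T̂ = 0.71(477.8) + 0.29(535.8) = 339.238 + 155.382 = 494.620 → 494.62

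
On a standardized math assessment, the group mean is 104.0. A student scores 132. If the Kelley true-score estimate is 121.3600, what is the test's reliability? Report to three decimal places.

0.620

T̂ = ρX + (1 − ρ)μ  ⇒  T̂ − μ = ρ(X − μ)
ρ = (T̂ − μ)/(X − μ) = (121.3600 − 104.0) / (132 − 104.0) = 17.3600 / 28.0 = 0.62000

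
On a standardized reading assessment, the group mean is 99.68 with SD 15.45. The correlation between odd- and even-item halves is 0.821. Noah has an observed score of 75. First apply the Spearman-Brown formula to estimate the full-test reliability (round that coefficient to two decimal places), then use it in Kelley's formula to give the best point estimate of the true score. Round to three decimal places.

Spearman-Brown: ρ = 2r/(1 + r) = 2(0.821)/(1 + 0.821) = 1.6420/1.821 = 0.9017 → 0.90
T̂ = 0.90(75) + 0.10(99.68) = 67.50 + 9.9680 = 77.4680 → 77.468

77.468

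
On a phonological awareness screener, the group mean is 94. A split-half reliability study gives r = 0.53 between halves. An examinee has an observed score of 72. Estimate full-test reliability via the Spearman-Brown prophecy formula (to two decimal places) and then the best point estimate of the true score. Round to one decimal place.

78.8

Spearman-Brown: ρ = 2r/(1 + r) = 2(0.53)/(1 + 0.53) = 1.060/1.53 = 0.6928 → 0.69
T̂ = 0.69(72) + 0.31(94) = 49.68 + 29.14 = 78.82 → 78.8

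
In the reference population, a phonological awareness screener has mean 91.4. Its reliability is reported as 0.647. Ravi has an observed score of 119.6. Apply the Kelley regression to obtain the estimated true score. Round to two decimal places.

T̂ = ρX + (1 − ρ)μ
  = 0.647 × 119.6 + 0.353 × 91.4
  = 77.3812 + 32.2642
  = 109.645
  ≈ 109.65

109.65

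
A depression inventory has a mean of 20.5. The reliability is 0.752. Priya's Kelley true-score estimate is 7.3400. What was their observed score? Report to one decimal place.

T̂ = ρX + (1 − ρ)μ  ⇒  X = (T̂ − (1 − ρ)μ) / ρ
X = (7.3400 − 0.248 × 20.5) / 0.752 = (7.3400 − 5.0840) / 0.752 = 2.2560 / 0.752 = 3.000

3.0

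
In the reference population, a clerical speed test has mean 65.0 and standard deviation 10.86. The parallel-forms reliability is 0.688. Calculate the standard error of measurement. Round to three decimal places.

6.066

SEM = SD · √(1 − ρ) = 10.86 × √0.312 = 10.86 × 0.5586 = 6.0661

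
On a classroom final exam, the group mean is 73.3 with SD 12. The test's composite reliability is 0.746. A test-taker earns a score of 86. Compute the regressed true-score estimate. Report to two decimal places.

82.77

Weight the observed score by reliability and the mean by (1 − reliability): T̂ = 0.746·86 + 0.254·73.3 = 64.156 + 18.6182 = 82.774.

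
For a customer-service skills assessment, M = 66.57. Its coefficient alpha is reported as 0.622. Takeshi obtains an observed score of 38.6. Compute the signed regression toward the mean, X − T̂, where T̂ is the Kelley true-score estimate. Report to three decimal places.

-10.573

T̂ = 0.622(38.6) + 0.378(66.57) = 24.0092 + 25.16346 = 49.17266 → 49.1727
X − T̂ = 38.6 − 49.1727 = -10.5727 → -10.573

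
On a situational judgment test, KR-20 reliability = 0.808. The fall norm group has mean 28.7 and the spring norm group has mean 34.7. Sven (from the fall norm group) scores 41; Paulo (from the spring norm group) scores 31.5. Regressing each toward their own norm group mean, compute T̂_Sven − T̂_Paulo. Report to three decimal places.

T̂_Sven = 0.808(41) + 0.192(28.7) = 38.63840
T̂_Paulo = 0.808(31.5) + 0.192(34.7) = 32.11440
Difference = 38.63840 − 32.11440 = 6.52400

6.524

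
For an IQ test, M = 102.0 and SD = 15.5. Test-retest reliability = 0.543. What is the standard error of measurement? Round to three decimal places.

10.478

SEM = SD · √(1 − ρ) = 15.5 × √0.457 = 15.5 × 0.6760 = 10.4783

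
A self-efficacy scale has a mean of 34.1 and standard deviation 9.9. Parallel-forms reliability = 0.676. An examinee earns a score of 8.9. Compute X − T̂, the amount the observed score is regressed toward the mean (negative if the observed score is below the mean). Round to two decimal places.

T̂ = 0.676(8.9) + 0.324(34.1) = 6.0164 + 11.0484 = 17.0648 → 17.065
X − T̂ = 8.9 − 17.065 = -8.165 → -8.16

-8.16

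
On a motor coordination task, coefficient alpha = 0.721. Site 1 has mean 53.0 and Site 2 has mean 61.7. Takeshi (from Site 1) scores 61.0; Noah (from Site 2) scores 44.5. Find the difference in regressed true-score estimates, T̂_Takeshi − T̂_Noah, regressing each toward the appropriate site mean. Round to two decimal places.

9.47

T̂_Takeshi = 0.721(61.0) + 0.279(53.0) = 58.7680
T̂_Noah = 0.721(44.5) + 0.279(61.7) = 49.2988
Difference = 58.7680 − 49.2988 = 9.4692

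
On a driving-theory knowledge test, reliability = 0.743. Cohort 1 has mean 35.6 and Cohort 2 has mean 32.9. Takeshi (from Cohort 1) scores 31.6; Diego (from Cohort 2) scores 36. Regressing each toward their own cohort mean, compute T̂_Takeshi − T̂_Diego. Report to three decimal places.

T̂_Takeshi = 0.743(31.6) + 0.257(35.6) = 32.62800
T̂_Diego = 0.743(36) + 0.257(32.9) = 35.20330
Difference = 32.62800 − 35.20330 = -2.57530

-2.575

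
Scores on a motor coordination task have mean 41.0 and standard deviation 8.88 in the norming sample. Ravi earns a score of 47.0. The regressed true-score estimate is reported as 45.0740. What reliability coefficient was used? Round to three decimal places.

0.679

T̂ = ρX + (1 − ρ)μ  ⇒  T̂ − μ = ρ(X − μ)
ρ = (T̂ − μ)/(X − μ) = (45.0740 − 41.0) / (47.0 − 41.0) = 4.0740 / 6.0 = 0.67900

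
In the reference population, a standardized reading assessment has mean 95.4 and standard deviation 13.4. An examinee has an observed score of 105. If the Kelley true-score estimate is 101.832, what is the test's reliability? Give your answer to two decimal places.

T̂ = ρX + (1 − ρ)μ  ⇒  T̂ − μ = ρ(X − μ)
ρ = (T̂ − μ)/(X − μ) = (101.832 − 95.4) / (105 − 95.4) = 6.432 / 9.6 = 0.6700

0.67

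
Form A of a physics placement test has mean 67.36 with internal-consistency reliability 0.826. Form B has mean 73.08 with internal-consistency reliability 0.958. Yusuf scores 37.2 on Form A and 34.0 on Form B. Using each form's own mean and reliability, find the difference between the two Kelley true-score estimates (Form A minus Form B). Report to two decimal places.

T̂_A = 0.826(37.2) + 0.174(67.36) = 42.4478
T̂_B = 0.958(34.0) + 0.042(73.08) = 35.6414
T̂_A − T̂_B = 6.8065

6.81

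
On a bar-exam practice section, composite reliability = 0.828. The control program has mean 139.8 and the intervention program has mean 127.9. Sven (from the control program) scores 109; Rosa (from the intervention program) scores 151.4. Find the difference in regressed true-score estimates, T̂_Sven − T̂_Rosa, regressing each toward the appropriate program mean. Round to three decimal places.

-33.060

T̂_Sven = 0.828(109) + 0.172(139.8) = 114.29760
T̂_Rosa = 0.828(151.4) + 0.172(127.9) = 147.35800
Difference = 114.29760 − 147.35800 = -33.06040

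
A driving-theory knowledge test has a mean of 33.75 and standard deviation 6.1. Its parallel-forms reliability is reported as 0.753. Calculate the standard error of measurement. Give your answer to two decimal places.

3.03

SEM = SD · √(1 − ρ) = 6.1 × √0.247 = 6.1 × 0.4970 = 3.032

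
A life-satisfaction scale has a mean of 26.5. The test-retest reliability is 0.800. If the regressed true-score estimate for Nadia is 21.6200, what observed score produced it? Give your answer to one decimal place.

20.4

T̂ = ρX + (1 − ρ)μ  ⇒  X = (T̂ − (1 − ρ)μ) / ρ
X = (21.6200 − 0.200 × 26.5) / 0.800 = (21.6200 − 5.3000) / 0.800 = 16.3200 / 0.800 = 20.400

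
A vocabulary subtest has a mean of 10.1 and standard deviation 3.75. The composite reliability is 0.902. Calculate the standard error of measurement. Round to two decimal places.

SEM = SD · √(1 − ρ) = 3.75 × √0.098 = 3.75 × 0.3130 = 1.174

1.17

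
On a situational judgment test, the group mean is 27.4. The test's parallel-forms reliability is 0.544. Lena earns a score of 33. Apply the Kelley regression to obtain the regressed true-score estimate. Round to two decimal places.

30.45

Kelley's formula gives T̂ = 0.544·33 + 0.456·27.4 = 17.952 + 12.4944 = 30.446.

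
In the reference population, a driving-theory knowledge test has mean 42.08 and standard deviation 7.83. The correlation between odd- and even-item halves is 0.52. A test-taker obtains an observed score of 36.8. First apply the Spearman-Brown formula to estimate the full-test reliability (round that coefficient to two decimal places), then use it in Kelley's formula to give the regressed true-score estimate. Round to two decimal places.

38.49

Spearman-Brown: ρ = 2r/(1 + r) = 2(0.52)/(1 + 0.52) = 1.040/1.52 = 0.6842 → 0.68
T̂ = 0.68(36.8) + 0.32(42.08) = 25.024 + 13.4656 = 38.490 → 38.49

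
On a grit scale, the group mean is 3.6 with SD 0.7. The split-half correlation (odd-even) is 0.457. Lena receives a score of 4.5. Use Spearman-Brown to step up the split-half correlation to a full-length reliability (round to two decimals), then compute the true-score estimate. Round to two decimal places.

4.17

Spearman-Brown: ρ = 2r/(1 + r) = 2(0.457)/(1 + 0.457) = 0.9140/1.457 = 0.6273 → 0.63
T̂ = ρX + (1 − ρ)μ
  = 0.63 × 4.5 + 0.37 × 3.6
  = 2.835 + 1.332
  = 4.167
  ≈ 4.17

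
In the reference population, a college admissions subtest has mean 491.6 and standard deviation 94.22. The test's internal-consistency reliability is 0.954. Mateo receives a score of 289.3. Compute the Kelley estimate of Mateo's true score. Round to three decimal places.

T̂ = 0.954(289.3) + 0.046(491.6) = 275.9922 + 22.6136 = 298.6058 → 298.606

298.606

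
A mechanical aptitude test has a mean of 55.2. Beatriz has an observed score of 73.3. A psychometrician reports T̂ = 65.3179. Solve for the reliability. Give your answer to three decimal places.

0.559

T̂ = ρX + (1 − ρ)μ  ⇒  T̂ − μ = ρ(X − μ)
ρ = (T̂ − μ)/(X − μ) = (65.3179 − 55.2) / (73.3 − 55.2) = 10.1179 / 18.1 = 0.55900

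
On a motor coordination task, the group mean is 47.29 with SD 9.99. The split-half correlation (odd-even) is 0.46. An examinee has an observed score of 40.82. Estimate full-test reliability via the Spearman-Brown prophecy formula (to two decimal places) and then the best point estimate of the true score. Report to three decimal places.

43.214

Spearman-Brown: ρ = 2r/(1 + r) = 2(0.46)/(1 + 0.46) = 0.920/1.46 = 0.6301 → 0.63
T̂ = ρX + (1 − ρ)μ
  = 0.63 × 40.82 + 0.37 × 47.29
  = 25.7166 + 17.4973
  = 43.2139
  ≈ 43.214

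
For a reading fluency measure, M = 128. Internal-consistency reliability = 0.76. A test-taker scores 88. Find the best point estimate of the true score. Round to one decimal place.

97.6

T̂ = ρX + (1 − ρ)μ
  = 0.76 × 88 + 0.24 × 128
  = 66.88 + 30.72
  = 97.60
  ≈ 97.6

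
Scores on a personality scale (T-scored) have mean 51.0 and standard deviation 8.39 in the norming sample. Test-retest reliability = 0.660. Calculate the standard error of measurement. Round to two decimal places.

SEM = SD · √(1 − ρ) = 8.39 × √0.340 = 8.39 × 0.5831 = 4.892

4.89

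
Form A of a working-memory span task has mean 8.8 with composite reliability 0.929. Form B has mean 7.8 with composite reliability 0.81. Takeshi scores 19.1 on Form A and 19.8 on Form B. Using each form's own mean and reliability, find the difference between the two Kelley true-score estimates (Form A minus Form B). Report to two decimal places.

T̂_A = 0.929(19.1) + 0.071(8.8) = 18.3687
T̂_B = 0.81(19.8) + 0.19(7.8) = 17.5200
T̂_A − T̂_B = 0.8487

0.85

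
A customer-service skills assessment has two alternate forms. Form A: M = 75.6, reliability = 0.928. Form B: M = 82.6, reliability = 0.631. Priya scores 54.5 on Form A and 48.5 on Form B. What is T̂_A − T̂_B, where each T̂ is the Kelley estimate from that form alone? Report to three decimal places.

-5.064

T̂_A = 0.928(54.5) + 0.072(75.6) = 56.01920
T̂_B = 0.631(48.5) + 0.369(82.6) = 61.08290
T̂_A − T̂_B = -5.06370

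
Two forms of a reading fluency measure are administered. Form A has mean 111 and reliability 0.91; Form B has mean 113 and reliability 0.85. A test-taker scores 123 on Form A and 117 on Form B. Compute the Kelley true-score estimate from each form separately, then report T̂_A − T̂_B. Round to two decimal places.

T̂_A = 0.91(123) + 0.09(111) = 121.9200
T̂_B = 0.85(117) + 0.15(113) = 116.4000
T̂_A − T̂_B = 5.5200

5.52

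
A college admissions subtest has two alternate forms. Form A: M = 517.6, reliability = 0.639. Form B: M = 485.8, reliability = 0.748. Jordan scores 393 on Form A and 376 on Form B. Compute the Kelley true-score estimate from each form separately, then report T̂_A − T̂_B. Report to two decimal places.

34.31

T̂_A = 0.639(393) + 0.361(517.6) = 437.9806
T̂_B = 0.748(376) + 0.252(485.8) = 403.6696
T̂_A − T̂_B = 34.3110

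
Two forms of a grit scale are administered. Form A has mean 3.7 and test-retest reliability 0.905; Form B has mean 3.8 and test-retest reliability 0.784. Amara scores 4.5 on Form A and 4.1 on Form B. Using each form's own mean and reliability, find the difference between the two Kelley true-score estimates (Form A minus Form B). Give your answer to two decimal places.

T̂_A = 0.905(4.5) + 0.095(3.7) = 4.4240
T̂_B = 0.784(4.1) + 0.216(3.8) = 4.0352
T̂_A − T̂_B = 0.3888

0.39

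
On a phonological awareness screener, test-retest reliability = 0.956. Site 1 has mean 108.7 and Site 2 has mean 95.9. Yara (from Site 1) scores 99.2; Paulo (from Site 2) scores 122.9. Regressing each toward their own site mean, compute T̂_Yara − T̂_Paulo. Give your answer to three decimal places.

-22.094

T̂_Yara = 0.956(99.2) + 0.044(108.7) = 99.61800
T̂_Paulo = 0.956(122.9) + 0.044(95.9) = 121.71200
Difference = 99.61800 − 121.71200 = -22.09400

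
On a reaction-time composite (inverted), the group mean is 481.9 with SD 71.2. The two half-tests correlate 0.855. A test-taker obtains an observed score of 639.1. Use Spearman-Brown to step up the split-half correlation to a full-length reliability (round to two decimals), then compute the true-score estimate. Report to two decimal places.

626.52

Spearman-Brown: ρ = 2r/(1 + r) = 2(0.855)/(1 + 0.855) = 1.7100/1.855 = 0.9218 → 0.92
T̂ = 0.92(639.1) + 0.08(481.9) = 587.972 + 38.552 = 626.524 → 626.52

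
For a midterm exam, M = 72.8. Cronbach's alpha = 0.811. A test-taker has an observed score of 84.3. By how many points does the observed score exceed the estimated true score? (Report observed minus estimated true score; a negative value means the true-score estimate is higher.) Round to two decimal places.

T̂ = 0.811(84.3) + 0.189(72.8) = 68.3673 + 13.7592 = 82.1265 → 82.126
X − T̂ = 84.3 − 82.126 = 2.174 → 2.17

2.17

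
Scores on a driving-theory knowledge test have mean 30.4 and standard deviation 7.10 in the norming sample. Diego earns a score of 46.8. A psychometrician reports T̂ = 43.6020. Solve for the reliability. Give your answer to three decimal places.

0.805

T̂ = ρX + (1 − ρ)μ  ⇒  T̂ − μ = ρ(X − μ)
ρ = (T̂ − μ)/(X − μ) = (43.6020 − 30.4) / (46.8 − 30.4) = 13.2020 / 16.4 = 0.80500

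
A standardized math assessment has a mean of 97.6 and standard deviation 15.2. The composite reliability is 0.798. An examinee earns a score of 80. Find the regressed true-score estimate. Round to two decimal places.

83.56

Regress the observed score toward the mean by the unreliability: T̂ = 0.798·80 + 0.202·97.6 = 63.840 + 19.7152 = 83.555.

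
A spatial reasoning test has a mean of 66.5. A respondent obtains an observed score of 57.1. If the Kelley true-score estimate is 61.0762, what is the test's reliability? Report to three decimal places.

T̂ = ρX + (1 − ρ)μ  ⇒  T̂ − μ = ρ(X − μ)
ρ = (T̂ − μ)/(X − μ) = (61.0762 − 66.5) / (57.1 − 66.5) = -5.4238 / -9.4 = 0.57700

0.577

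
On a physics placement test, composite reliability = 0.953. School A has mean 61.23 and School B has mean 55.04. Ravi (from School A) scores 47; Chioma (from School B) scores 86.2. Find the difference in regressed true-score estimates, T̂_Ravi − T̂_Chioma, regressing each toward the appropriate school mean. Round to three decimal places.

-37.067

T̂_Ravi = 0.953(47) + 0.047(61.23) = 47.66881
T̂_Chioma = 0.953(86.2) + 0.047(55.04) = 84.73548
Difference = 47.66881 − 84.73548 = -37.06667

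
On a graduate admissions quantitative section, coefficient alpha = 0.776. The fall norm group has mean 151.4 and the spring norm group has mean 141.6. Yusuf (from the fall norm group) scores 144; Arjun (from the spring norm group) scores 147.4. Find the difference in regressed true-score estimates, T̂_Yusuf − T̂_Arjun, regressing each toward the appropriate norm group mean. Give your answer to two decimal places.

T̂_Yusuf = 0.776(144) + 0.224(151.4) = 145.6576
T̂_Arjun = 0.776(147.4) + 0.224(141.6) = 146.1008
Difference = 145.6576 − 146.1008 = -0.4432

-0.44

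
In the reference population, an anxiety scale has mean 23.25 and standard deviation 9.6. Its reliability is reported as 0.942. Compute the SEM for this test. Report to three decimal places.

SEM = SD · √(1 − ρ) = 9.6 × √0.058 = 9.6 × 0.2408 = 2.3120

2.312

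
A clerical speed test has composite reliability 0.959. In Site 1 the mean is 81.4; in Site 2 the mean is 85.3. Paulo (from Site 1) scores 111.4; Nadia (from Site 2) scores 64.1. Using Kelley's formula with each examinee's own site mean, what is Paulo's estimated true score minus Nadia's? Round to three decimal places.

T̂_Paulo = 0.959(111.4) + 0.041(81.4) = 110.17000
T̂_Nadia = 0.959(64.1) + 0.041(85.3) = 64.96920
Difference = 110.17000 − 64.96920 = 45.20080

45.201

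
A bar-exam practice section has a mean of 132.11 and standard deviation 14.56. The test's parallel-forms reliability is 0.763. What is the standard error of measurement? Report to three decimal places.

SEM = SD · √(1 − ρ) = 14.56 × √0.237 = 14.56 × 0.4868 = 7.0882

7.088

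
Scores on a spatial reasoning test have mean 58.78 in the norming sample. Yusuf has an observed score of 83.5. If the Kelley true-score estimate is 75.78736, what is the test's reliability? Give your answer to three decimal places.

0.688

T̂ = ρX + (1 − ρ)μ  ⇒  T̂ − μ = ρ(X − μ)
ρ = (T̂ − μ)/(X − μ) = (75.78736 − 58.78) / (83.5 − 58.78) = 17.00736 / 24.72 = 0.68800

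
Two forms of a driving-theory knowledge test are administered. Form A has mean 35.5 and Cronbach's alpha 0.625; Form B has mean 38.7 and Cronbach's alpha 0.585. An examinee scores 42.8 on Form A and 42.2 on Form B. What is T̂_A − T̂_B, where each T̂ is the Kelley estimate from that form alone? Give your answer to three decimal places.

T̂_A = 0.625(42.8) + 0.375(35.5) = 40.06250
T̂_B = 0.585(42.2) + 0.415(38.7) = 40.74750
T̂_A − T̂_B = -0.68500

-0.685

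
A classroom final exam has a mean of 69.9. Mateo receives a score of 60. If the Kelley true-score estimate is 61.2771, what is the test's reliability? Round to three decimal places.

0.871

T̂ = ρX + (1 − ρ)μ  ⇒  T̂ − μ = ρ(X − μ)
ρ = (T̂ − μ)/(X − μ) = (61.2771 − 69.9) / (60 − 69.9) = -8.6229 / -9.9 = 0.87100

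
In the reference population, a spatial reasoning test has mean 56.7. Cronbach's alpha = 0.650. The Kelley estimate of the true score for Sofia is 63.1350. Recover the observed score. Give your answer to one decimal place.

66.6

T̂ = ρX + (1 − ρ)μ  ⇒  X = (T̂ − (1 − ρ)μ) / ρ
X = (63.1350 − 0.350 × 56.7) / 0.650 = (63.1350 − 19.8450) / 0.650 = 43.2900 / 0.650 = 66.600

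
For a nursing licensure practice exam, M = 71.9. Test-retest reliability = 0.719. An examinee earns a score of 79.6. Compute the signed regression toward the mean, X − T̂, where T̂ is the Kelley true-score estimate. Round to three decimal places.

T̂ = ρX + (1 − ρ)μ
  = 0.719 × 79.6 + 0.281 × 71.9
  = 57.2324 + 20.2039
  = 77.43630
  ≈ 77.4363
X − T̂ = 79.6 − 77.4363 = 2.1637 → 2.164

2.164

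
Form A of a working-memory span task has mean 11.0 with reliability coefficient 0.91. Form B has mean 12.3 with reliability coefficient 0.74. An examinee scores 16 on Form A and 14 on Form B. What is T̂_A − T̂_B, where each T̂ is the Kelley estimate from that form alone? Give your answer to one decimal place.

T̂_A = 0.91(16) + 0.09(11.0) = 15.550
T̂_B = 0.74(14) + 0.26(12.3) = 13.558
T̂_A − T̂_B = 1.992

2.0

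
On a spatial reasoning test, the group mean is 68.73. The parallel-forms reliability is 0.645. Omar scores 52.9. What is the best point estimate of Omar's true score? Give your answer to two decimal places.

Kelley's formula gives T̂ = 0.645·52.9 + 0.355·68.73 = 34.1205 + 24.39915 = 58.520.

58.52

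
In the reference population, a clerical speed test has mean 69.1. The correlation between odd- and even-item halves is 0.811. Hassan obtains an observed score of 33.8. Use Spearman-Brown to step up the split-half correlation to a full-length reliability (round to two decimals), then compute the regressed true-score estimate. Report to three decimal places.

Spearman-Brown: ρ = 2r/(1 + r) = 2(0.811)/(1 + 0.811) = 1.6220/1.811 = 0.8956 → 0.90
T̂ = 0.90(33.8) + 0.10(69.1) = 30.420 + 6.910 = 37.3300 → 37.330

37.330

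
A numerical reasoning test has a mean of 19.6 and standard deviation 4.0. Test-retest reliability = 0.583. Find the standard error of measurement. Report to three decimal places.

2.583

SEM = SD · √(1 − ρ) = 4.0 × √0.417 = 4.0 × 0.6458 = 2.5830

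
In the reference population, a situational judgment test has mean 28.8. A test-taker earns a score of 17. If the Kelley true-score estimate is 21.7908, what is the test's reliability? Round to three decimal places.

0.594

T̂ = ρX + (1 − ρ)μ  ⇒  T̂ − μ = ρ(X − μ)
ρ = (T̂ − μ)/(X − μ) = (21.7908 − 28.8) / (17 − 28.8) = -7.0092 / -11.8 = 0.59400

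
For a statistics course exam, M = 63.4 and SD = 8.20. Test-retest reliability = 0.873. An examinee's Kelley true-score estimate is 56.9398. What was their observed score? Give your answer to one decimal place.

56.0

T̂ = ρX + (1 − ρ)μ  ⇒  X = (T̂ − (1 − ρ)μ) / ρ
X = (56.9398 − 0.127 × 63.4) / 0.873 = (56.9398 − 8.0518) / 0.873 = 48.8880 / 0.873 = 56.000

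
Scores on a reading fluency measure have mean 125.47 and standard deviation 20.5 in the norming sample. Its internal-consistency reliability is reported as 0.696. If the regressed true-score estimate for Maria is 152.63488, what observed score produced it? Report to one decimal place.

164.5

T̂ = ρX + (1 − ρ)μ  ⇒  X = (T̂ − (1 − ρ)μ) / ρ
X = (152.63488 − 0.304 × 125.47) / 0.696 = (152.63488 − 38.14288) / 0.696 = 114.49200 / 0.696 = 164.500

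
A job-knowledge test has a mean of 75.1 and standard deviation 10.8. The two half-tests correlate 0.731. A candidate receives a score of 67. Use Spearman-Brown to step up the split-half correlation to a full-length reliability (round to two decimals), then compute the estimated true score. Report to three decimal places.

68.296

Spearman-Brown: ρ = 2r/(1 + r) = 2(0.731)/(1 + 0.731) = 1.4620/1.731 = 0.8446 → 0.84
T̂ = ρX + (1 − ρ)μ
  = 0.84 × 67 + 0.16 × 75.1
  = 56.28 + 12.016
  = 68.2960
  ≈ 68.296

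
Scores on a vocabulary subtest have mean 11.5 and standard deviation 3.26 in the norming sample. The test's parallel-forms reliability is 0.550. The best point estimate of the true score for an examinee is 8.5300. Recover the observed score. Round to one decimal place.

6.1

T̂ = ρX + (1 − ρ)μ  ⇒  X = (T̂ − (1 − ρ)μ) / ρ
X = (8.5300 − 0.450 × 11.5) / 0.550 = (8.5300 − 5.1750) / 0.550 = 3.3550 / 0.550 = 6.100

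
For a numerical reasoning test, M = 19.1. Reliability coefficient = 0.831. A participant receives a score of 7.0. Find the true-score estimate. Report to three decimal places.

T̂ = ρX + (1 − ρ)μ
  = 0.831 × 7.0 + 0.169 × 19.1
  = 5.8170 + 3.2279
  = 9.0449
  ≈ 9.045

9.045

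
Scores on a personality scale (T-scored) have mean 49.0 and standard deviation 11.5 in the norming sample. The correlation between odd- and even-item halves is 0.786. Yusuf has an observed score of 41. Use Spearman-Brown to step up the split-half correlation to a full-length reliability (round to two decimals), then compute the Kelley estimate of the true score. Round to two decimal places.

41.96

Spearman-Brown: ρ = 2r/(1 + r) = 2(0.786)/(1 + 0.786) = 1.5720/1.786 = 0.8802 → 0.88
T̂ = ρX + (1 − ρ)μ
  = 0.88 × 41 + 0.12 × 49.0
  = 36.08 + 5.880
  = 41.960
  ≈ 41.96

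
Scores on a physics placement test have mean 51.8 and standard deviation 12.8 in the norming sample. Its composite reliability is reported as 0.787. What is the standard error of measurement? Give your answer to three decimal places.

5.907

SEM = SD · √(1 − ρ) = 12.8 × √0.213 = 12.8 × 0.4615 = 5.9074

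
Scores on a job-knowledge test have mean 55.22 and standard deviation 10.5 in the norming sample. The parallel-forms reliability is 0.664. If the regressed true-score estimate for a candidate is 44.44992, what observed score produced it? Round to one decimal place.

T̂ = ρX + (1 − ρ)μ  ⇒  X = (T̂ − (1 − ρ)μ) / ρ
X = (44.44992 − 0.336 × 55.22) / 0.664 = (44.44992 − 18.55392) / 0.664 = 25.89600 / 0.664 = 39.000

39.0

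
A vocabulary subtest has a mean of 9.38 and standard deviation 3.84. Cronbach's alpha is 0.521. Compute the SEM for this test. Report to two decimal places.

SEM = SD · √(1 − ρ) = 3.84 × √0.479 = 3.84 × 0.6921 = 2.658

2.66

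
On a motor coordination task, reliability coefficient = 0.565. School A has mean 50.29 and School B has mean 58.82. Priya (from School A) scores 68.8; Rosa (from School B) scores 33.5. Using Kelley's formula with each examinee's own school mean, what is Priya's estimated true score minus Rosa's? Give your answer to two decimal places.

T̂_Priya = 0.565(68.8) + 0.435(50.29) = 60.7481
T̂_Rosa = 0.565(33.5) + 0.435(58.82) = 44.5142
Difference = 60.7481 − 44.5142 = 16.2339

16.23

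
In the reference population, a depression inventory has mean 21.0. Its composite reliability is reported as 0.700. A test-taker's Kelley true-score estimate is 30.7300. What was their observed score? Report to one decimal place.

T̂ = ρX + (1 − ρ)μ  ⇒  X = (T̂ − (1 − ρ)μ) / ρ
X = (30.7300 − 0.300 × 21.0) / 0.700 = (30.7300 − 6.3000) / 0.700 = 24.4300 / 0.700 = 34.900

34.9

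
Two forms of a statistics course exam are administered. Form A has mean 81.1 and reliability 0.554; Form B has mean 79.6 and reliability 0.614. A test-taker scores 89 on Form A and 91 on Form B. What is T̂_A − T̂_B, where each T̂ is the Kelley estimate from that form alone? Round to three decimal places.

T̂_A = 0.554(89) + 0.446(81.1) = 85.47660
T̂_B = 0.614(91) + 0.386(79.6) = 86.59960
T̂_A − T̂_B = -1.12300

-1.123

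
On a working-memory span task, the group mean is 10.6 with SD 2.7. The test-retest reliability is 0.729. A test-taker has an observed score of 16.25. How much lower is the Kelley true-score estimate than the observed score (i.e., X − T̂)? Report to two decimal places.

Kelley's formula gives T̂ = 0.729·16.25 + 0.271·10.6 = 11.84625 + 2.8726 = 14.7188.
X − T̂ = 16.25 − 14.719 = 1.531 → 1.53

1.53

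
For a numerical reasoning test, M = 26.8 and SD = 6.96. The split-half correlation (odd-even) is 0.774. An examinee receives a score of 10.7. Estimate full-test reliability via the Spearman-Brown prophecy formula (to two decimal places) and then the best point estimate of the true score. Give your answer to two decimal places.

Spearman-Brown: ρ = 2r/(1 + r) = 2(0.774)/(1 + 0.774) = 1.5480/1.774 = 0.8726 → 0.87
T̂ = 0.87(10.7) + 0.13(26.8) = 9.309 + 3.484 = 12.793 → 12.79

12.79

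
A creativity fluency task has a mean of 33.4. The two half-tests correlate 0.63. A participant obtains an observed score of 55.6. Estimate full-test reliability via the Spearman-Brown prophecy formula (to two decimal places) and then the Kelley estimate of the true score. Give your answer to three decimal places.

50.494

Spearman-Brown: ρ = 2r/(1 + r) = 2(0.63)/(1 + 0.63) = 1.260/1.63 = 0.7730 → 0.77
Kelley's formula gives T̂ = 0.77·55.6 + 0.23·33.4 = 42.812 + 7.682 = 50.4940.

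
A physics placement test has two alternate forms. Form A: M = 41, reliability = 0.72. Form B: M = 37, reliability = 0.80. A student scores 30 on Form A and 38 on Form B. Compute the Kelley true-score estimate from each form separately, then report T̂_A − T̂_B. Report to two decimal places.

T̂_A = 0.72(30) + 0.28(41) = 33.0800
T̂_B = 0.80(38) + 0.20(37) = 37.8000
T̂_A − T̂_B = -4.7200

-4.72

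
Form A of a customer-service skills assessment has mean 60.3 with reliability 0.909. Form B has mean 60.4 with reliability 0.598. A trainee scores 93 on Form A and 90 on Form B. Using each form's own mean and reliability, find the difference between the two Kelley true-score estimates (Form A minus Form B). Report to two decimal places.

11.92

T̂_A = 0.909(93) + 0.091(60.3) = 90.0243
T̂_B = 0.598(90) + 0.402(60.4) = 78.1008
T̂_A − T̂_B = 11.9235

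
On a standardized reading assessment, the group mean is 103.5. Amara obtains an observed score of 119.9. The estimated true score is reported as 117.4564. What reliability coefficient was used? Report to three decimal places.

0.851

T̂ = ρX + (1 − ρ)μ  ⇒  T̂ − μ = ρ(X − μ)
ρ = (T̂ − μ)/(X − μ) = (117.4564 − 103.5) / (119.9 − 103.5) = 13.9564 / 16.4 = 0.85100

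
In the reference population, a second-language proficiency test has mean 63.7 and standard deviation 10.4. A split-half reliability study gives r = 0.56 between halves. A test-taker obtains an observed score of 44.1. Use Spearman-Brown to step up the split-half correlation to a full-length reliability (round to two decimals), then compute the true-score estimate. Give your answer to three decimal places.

Spearman-Brown: ρ = 2r/(1 + r) = 2(0.56)/(1 + 0.56) = 1.120/1.56 = 0.7179 → 0.72
T̂ = 0.72(44.1) + 0.28(63.7) = 31.752 + 17.836 = 49.5880 → 49.588

49.588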